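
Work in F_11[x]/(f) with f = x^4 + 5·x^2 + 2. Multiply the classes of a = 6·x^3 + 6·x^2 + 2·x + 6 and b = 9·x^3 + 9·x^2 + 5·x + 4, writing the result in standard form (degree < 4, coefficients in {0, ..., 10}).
Multiply as integer polynomials: a · b = 54·x^6 + 108·x^5 + 102·x^4 + 126·x^3 + 88·x^2 + 38·x + 24. Reducing coefficients mod 11: a · b ≡ 10·x^6 + 9·x^5 + 3·x^4 + 5·x^3 + 5·x + 2. Now divide by f(x) = x^4 + 5·x^2 + 2 in F_11[x], eliminating the leading term at each step:
  leading term 10·x^6: subtract (10·x^2)·f(x) = 10·x^6 + 6·x^4 + 9·x^2, leaving 9·x^5 + 8·x^4 + 5·x^3 + 2·x^2 + 5·x + 2 (coefficients mod 11)
  leading term 9·x^5: subtract (9·x)·f(x) = 9·x^5 + x^3 + 7·x, leaving 8·x^4 + 4·x^3 + 2·x^2 + 9·x + 2 (coefficients mod 11)
  leading term 8·x^4: subtract (8)·f(x) = 8·x^4 + 7·x^2 + 5, leaving 4·x^3 + 6·x^2 + 9·x + 8 (coefficients mod 11)
The degree is now < 4, so this is the remainder. Hence a · b ≡ 4·x^3 + 6·x^2 + 9·x + 8 in F_11[x]/(f).

Final answer: a · b ≡ 4·x^3 + 6·x^2 + 9·x + 8 (mod f(x))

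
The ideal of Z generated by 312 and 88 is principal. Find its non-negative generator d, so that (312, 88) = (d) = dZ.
(312, 88) = (8); d = 8

In the PID Z, (a, b) is generated by gcd(a, b). Compute gcd(312, 88) with the extended Euclidean algorithm, tracking rows (r, s, t) with s·312 + t·88 = r:
  row A: (312, 1, 0)   [1·312 + 0·88 = 312]
  row B: (88, 0, 1)   [0·312 + 1·88 = 88]
  312 = 3·88 + 48   → row C = row A − 3·row B = (48, 1, −3)   [check: 1·312 − 3·88 = 48]
  88 = 1·48 + 40   → row D = row B − 1·row C = (40, −1, 4)   [check: −1·312 + 4·88 = 40]
  48 = 1·40 + 8   → row E = row C − 1·row D = (8, 2, −7)   [check: 2·312 − 7·88 = 8]
  40 = 5·8 + 0   → remainder 0, stop. gcd = 8 (last nonzero row E).
So gcd(312, 88) = 8, with Bézout identity 2·312 − 7·88 = 8. Containment (⊇): the Bézout identity exhibits 8 as an element of (312, 88), giving (8) ⊆ (312, 88). Containment (⊆): since 8 | 312 and 8 | 88 (312 = 8·39, 88 = 8·11), every Z-linear combination of 312 and 88 is divisible by 8, so (312, 88) ⊆ (8). Therefore (312, 88) = (8), d = 8.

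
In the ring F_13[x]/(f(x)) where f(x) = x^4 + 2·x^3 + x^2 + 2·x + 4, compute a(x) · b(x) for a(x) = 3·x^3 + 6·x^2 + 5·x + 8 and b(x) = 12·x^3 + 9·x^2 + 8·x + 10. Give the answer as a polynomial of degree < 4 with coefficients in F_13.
a · b ≡ 11·x^3 + 4·x^2 + x + 5 (mod f(x))

Multiply as integer polynomials: a · b = 36·x^6 + 99·x^5 + 138·x^4 + 219·x^3 + 172·x^2 + 114·x + 80. Reducing coefficients mod 13: a · b ≡ 10·x^6 + 8·x^5 + 8·x^4 + 11·x^3 + 3·x^2 + 10·x + 2. Now divide by f(x) = x^4 + 2·x^3 + x^2 + 2·x + 4 in F_13[x], eliminating the leading term at each step:
  leading term 10·x^6: subtract (10·x^2)·f(x) = 10·x^6 + 7·x^5 + 10·x^4 + 7·x^3 + x^2, leaving x^5 + 11·x^4 + 4·x^3 + 2·x^2 + 10·x + 2 (coefficients mod 13)
  leading term x^5: subtract (x)·f(x) = x^5 + 2·x^4 + x^3 + 2·x^2 + 4·x, leaving 9·x^4 + 3·x^3 + 6·x + 2 (coefficients mod 13)
  leading term 9·x^4: subtract (9)·f(x) = 9·x^4 + 5·x^3 + 9·x^2 + 5·x + 10, leaving 11·x^3 + 4·x^2 + x + 5 (coefficients mod 13)
The degree is now < 4, so this is the remainder. Hence a · b ≡ 11·x^3 + 4·x^2 + x + 5 in F_13[x]/(f).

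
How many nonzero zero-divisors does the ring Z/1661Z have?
Z/1661Z has 160 nonzero zero-divisors

In Z/1661Z each nonzero element is either a unit (gcd with 1661 is 1) or a zero-divisor (gcd > 1). The number of units is φ(1661): factorise 1661 = 11 · 151, so φ(1661) = (11 − 1) · (151 − 1) = 10 · 150 = 1500. The nonzero elements number 1661 − 1 = 1660. Hence the nonzero zero-divisors number 1660 − 1500 = 160.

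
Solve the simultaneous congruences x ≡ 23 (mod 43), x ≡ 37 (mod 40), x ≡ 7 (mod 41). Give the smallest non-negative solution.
The moduli 43, 40, 41 are pairwise coprime, so by the CRT there is a unique solution mod 43·40·41 = 70520.
Solve by successive substitution. Start with x ≡ 23 (mod 43).
  Combine with x ≡ 37 (mod 40): write x = 23 + 43·t and require 23 + 43·t ≡ 37 (mod 40), i.e. 43·t ≡ 37 − 23 ≡ 14 (mod 40). Since 43^(−1) ≡ 27 (mod 40) (43 ≡ 3 (mod 40)), t ≡ 27·14 ≡ 18 (mod 40). So x ≡ 23 + 43·18 = 797 (mod 1720).
  Combine with x ≡ 7 (mod 41): write x = 797 + 1720·t and require 797 + 1720·t ≡ 7 (mod 41), i.e. 1720·t ≡ 7 − 797 ≡ 30 (mod 41). Since 1720^(−1) ≡ 20 (mod 41) (1720 ≡ 39 (mod 41)), t ≡ 20·30 ≡ 26 (mod 41). So x ≡ 797 + 1720·26 = 45517 (mod 70520).
Unique solution in [0, 70520): x = 45517.

Final answer: x ≡ 45517 (mod 70520); the representative in [0, 70520) is 45517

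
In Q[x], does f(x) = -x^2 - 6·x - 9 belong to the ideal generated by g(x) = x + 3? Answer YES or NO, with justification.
In Q[x] the ideal (g) consists of all multiples of g, so f ∈ (g) iff g | f, i.e. iff the remainder of f on division by g is 0. Divide f by g (g is monic, so eliminate the leading term of the running remainder at each step):
  leading term -x^2: subtract (-x)·g(x) = -x^2 - 3·x, leaving -3·x - 9
  leading term -3·x: subtract (-3)·g(x) = -3·x - 9, leaving 0
The remainder is 0, so f(x) = g(x) · h(x) with h(x) = -x - 3. Hence g | f, i.e. f ∈ (g).

Final answer: YES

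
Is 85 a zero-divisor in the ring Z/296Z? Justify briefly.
NO

gcd(85, 296) = 1, so 85 is a unit in Z/296Z (it has a multiplicative inverse). A unit cannot be a zero-divisor: if 85·b ≡ 0 then multiplying both sides by 85^(−1) gives b ≡ 0. So 85 is not a zero-divisor.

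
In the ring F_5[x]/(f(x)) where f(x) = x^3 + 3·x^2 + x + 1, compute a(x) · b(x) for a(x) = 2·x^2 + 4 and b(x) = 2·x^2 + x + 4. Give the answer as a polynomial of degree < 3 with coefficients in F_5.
Multiply as integer polynomials: a · b = 4·x^4 + 2·x^3 + 16·x^2 + 4·x + 16. Reducing coefficients mod 5: a · b ≡ 4·x^4 + 2·x^3 + x^2 + 4·x + 1. Now divide by f(x) = x^3 + 3·x^2 + x + 1 in F_5[x], eliminating the leading term at each step:
  leading term 4·x^4: subtract (4·x)·f(x) = 4·x^4 + 2·x^3 + 4·x^2 + 4·x, leaving 2·x^2 + 1 (coefficients mod 5)
The degree is now < 3, so this is the remainder. Hence a · b ≡ 2·x^2 + 1 in F_5[x]/(f).

Final answer: a · b ≡ 2·x^2 + 1 (mod f(x))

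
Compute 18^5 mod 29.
Use repeated squaring. Binary(5) = 101. Walk through the bits of the exponent 5 left-to-right: at each bit after the leading one, square the running value, then multiply by 18 if the bit is 1 (always reducing mod 29):
  bit 1 = 1 (leading): start with 18.
  bit 2 = 0: square 18^2 = 324 ≡ 5 (mod 29).
  bit 3 = 1: square 5^2 = 25; bit is 1, so multiply 25·18 = 450 ≡ 15 (mod 29).
Final value: 18^5 ≡ 15 (mod 29).

Final answer: 15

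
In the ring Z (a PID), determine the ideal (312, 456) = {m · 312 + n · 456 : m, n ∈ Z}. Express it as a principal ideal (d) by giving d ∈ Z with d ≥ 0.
(312, 456) = (24); d = 24

In the PID Z, (a, b) is generated by gcd(a, b). Compute gcd(456, 312) with the extended Euclidean algorithm, tracking rows (r, s, t) with s·456 + t·312 = r:
  row A: (456, 1, 0)   [1·456 + 0·312 = 456]
  row B: (312, 0, 1)   [0·456 + 1·312 = 312]
  456 = 1·312 + 144   → row C = row A − 1·row B = (144, 1, −1)   [check: 1·456 − 1·312 = 144]
  312 = 2·144 + 24   → row D = row B − 2·row C = (24, −2, 3)   [check: −2·456 + 3·312 = 24]
  144 = 6·24 + 0   → remainder 0, stop. gcd = 24 (last nonzero row D).
So gcd(312, 456) = 24, with Bézout identity −2·456 + 3·312 = 24. Containment (⊇): the Bézout identity exhibits 24 as an element of (312, 456), giving (24) ⊆ (312, 456). Containment (⊆): since 24 | 312 and 24 | 456 (312 = 24·13, 456 = 24·19), every Z-linear combination of 312 and 456 is divisible by 24, so (312, 456) ⊆ (24). Therefore (312, 456) = (24), d = 24.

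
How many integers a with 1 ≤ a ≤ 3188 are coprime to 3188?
1592

The number of a ∈ {1, ..., 3188} with gcd(a, 3188) = 1 is by definition Euler's totient φ(3188). φ is multiplicative, with φ(p^e) = p^e − p^(e−1). Factorise 3188 = 2^2 · 797. Then
  φ(3188) = (2^2 − 2^1) · (797 − 1) = 2 · 796 = 1592.
So there are 1592 such integers.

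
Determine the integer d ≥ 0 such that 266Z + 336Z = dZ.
(266, 336) = (14); d = 14

In the PID Z, (a, b) is generated by gcd(a, b). Compute gcd(336, 266) with the extended Euclidean algorithm, tracking rows (r, s, t) with s·336 + t·266 = r:
  row A: (336, 1, 0)   [1·336 + 0·266 = 336]
  row B: (266, 0, 1)   [0·336 + 1·266 = 266]
  336 = 1·266 + 70   → row C = row A − 1·row B = (70, 1, −1)   [check: 1·336 − 1·266 = 70]
  266 = 3·70 + 56   → row D = row B − 3·row C = (56, −3, 4)   [check: −3·336 + 4·266 = 56]
  70 = 1·56 + 14   → row E = row C − 1·row D = (14, 4, −5)   [check: 4·336 − 5·266 = 14]
  56 = 4·14 + 0   → remainder 0, stop. gcd = 14 (last nonzero row E).
So gcd(266, 336) = 14, with Bézout identity 4·336 − 5·266 = 14. Containment (⊇): the Bézout identity exhibits 14 as an element of (266, 336), giving (14) ⊆ (266, 336). Containment (⊆): since 14 | 266 and 14 | 336 (266 = 14·19, 336 = 14·24), every Z-linear combination of 266 and 336 is divisible by 14, so (266, 336) ⊆ (14). Therefore (266, 336) = (14), d = 14.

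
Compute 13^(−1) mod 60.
13^(−1) ≡ 37 (mod 60)

Apply the extended Euclidean algorithm to (60, 13), tracking rows (r, s, t) with s·60 + t·13 = r. Each division r_prev = q·r_cur + r_new produces the new row as (previous row) − q·(current row):
  row A: (60, 1, 0)   [1·60 + 0·13 = 60]
  row B: (13, 0, 1)   [0·60 + 1·13 = 13]
  60 = 4·13 + 8   → row C = row A − 4·row B = (8, 1, −4)   [check: 1·60 − 4·13 = 8]
  13 = 1·8 + 5   → row D = row B − 1·row C = (5, −1, 5)   [check: −1·60 + 5·13 = 5]
  8 = 1·5 + 3   → row E = row C − 1·row D = (3, 2, −9)   [check: 2·60 − 9·13 = 3]
  5 = 1·3 + 2   → row F = row D − 1·row E = (2, −3, 14)   [check: −3·60 + 14·13 = 2]
  3 = 1·2 + 1   → row G = row E − 1·row F = (1, 5, −23)   [check: 5·60 − 23·13 = 1]
  2 = 2·1 + 0   → remainder 0, stop. gcd = 1 (last nonzero row G).
The gcd is 1, so 13 is invertible mod 60. The last nonzero row gives 5·60 − 23·13 = 1, so t = −23. So 13^(−1) ≡ −23 ≡ 37 (mod 60). Verify: 13 · 37 = 481 ≡ 1 (mod 60). ✓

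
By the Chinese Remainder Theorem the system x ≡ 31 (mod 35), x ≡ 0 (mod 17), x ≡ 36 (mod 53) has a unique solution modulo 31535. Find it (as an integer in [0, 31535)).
x ≡ 16201 (mod 31535); the representative in [0, 31535) is 16201

The moduli 35, 17, 53 are pairwise coprime, so by the CRT there is a unique solution mod 35·17·53 = 31535.
Solve by successive substitution. Start with x ≡ 31 (mod 35).
  Combine with x ≡ 0 (mod 17): write x = 31 + 35·t and require 31 + 35·t ≡ 0 (mod 17), i.e. 35·t ≡ 0 − 31 ≡ 3 (mod 17). Since 35^(−1) ≡ 1 (mod 17) (35 ≡ 1 (mod 17)), t ≡ 1·3 ≡ 3 (mod 17). So x ≡ 31 + 35·3 = 136 (mod 595).
  Combine with x ≡ 36 (mod 53): write x = 136 + 595·t and require 136 + 595·t ≡ 36 (mod 53), i.e. 595·t ≡ 36 − 136 ≡ 6 (mod 53). Since 595^(−1) ≡ 31 (mod 53) (595 ≡ 12 (mod 53)), t ≡ 31·6 ≡ 27 (mod 53). So x ≡ 136 + 595·27 = 16201 (mod 31535).
Unique solution in [0, 31535): x = 16201.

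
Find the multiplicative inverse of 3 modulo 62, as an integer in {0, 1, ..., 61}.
Apply the extended Euclidean algorithm to (62, 3), tracking rows (r, s, t) with s·62 + t·3 = r. Each division r_prev = q·r_cur + r_new produces the new row as (previous row) − q·(current row):
  row A: (62, 1, 0)   [1·62 + 0·3 = 62]
  row B: (3, 0, 1)   [0·62 + 1·3 = 3]
  62 = 20·3 + 2   → row C = row A − 20·row B = (2, 1, −20)   [check: 1·62 − 20·3 = 2]
  3 = 1·2 + 1   → row D = row B − 1·row C = (1, −1, 21)   [check: −1·62 + 21·3 = 1]
  2 = 2·1 + 0   → remainder 0, stop. gcd = 1 (last nonzero row D).
The gcd is 1, so 3 is invertible mod 62. The last nonzero row gives −1·62 + 21·3 = 1, so t = 21. So 3^(−1) ≡ 21 (mod 62). Verify: 3 · 21 = 63 ≡ 1 (mod 62). ✓

Final answer: 3^(−1) ≡ 21 (mod 62)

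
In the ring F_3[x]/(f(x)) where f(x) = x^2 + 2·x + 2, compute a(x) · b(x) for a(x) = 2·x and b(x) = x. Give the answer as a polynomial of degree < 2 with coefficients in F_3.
a · b ≡ 2·x + 2 (mod f(x))

Multiply as integer polynomials: a · b = 2·x^2. Reducing coefficients mod 3: a · b ≡ 2·x^2. Now divide by f(x) = x^2 + 2·x + 2 in F_3[x], eliminating the leading term at each step:
  leading term 2·x^2: subtract (2)·f(x) = 2·x^2 + x + 1, leaving 2·x + 2 (coefficients mod 3)
The degree is now < 2, so this is the remainder. Hence a · b ≡ 2·x + 2 in F_3[x]/(f).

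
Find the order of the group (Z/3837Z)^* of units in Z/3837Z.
|(Z/3837Z)^*| = 2556

(Z/3837Z)^* consists of the classes a with gcd(a, 3837) = 1, so its order is φ(3837). φ is multiplicative, with φ(p^e) = p^e − p^(e−1). Factorise 3837 = 3 · 1279. Then
  φ(3837) = (3 − 1) · (1279 − 1) = 2 · 1278 = 2556.
Thus |(Z/3837Z)^*| = 2556.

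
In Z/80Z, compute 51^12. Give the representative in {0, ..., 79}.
Use repeated squaring. Binary(12) = 1100. Walk through the bits of the exponent 12 left-to-right: at each bit after the leading one, square the running value, then multiply by 51 if the bit is 1 (always reducing mod 80):
  bit 1 = 1 (leading): start with 51.
  bit 2 = 1: square 51^2 = 2601 ≡ 41; bit is 1, so multiply 41·51 = 2091 ≡ 11 (mod 80).
  bit 3 = 0: square 11^2 = 121 ≡ 41 (mod 80).
  bit 4 = 0: square 41^2 = 1681 ≡ 1 (mod 80).
Final value: 51^12 ≡ 1 (mod 80).

Final answer: 1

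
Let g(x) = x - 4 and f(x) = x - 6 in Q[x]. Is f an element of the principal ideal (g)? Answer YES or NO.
In Q[x] the ideal (g) consists of all multiples of g, so f ∈ (g) iff g | f, i.e. iff the remainder of f on division by g is 0. Divide f by g (g is monic, so eliminate the leading term of the running remainder at each step):
  leading term x: subtract (1)·g(x) = x - 4, leaving -2
The remainder r(x) = -2 ≠ 0 (and deg r < deg g), so g ∤ f, i.e. f ∉ (g).

Final answer: NO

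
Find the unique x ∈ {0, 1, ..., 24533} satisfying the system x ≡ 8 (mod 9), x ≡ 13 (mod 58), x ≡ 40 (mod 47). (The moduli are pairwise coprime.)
x ≡ 11555 (mod 24534); the representative in [0, 24534) is 11555

The moduli 9, 58, 47 are pairwise coprime, so by the CRT there is a unique solution mod 9·58·47 = 24534.
Solve by successive substitution. Start with x ≡ 8 (mod 9).
  Combine with x ≡ 13 (mod 58): write x = 8 + 9·t and require 8 + 9·t ≡ 13 (mod 58), i.e. 9·t ≡ 13 − 8 ≡ 5 (mod 58). Since 9^(−1) ≡ 13 (mod 58), t ≡ 13·5 ≡ 7 (mod 58). So x ≡ 8 + 9·7 = 71 (mod 522).
  Combine with x ≡ 40 (mod 47): write x = 71 + 522·t and require 71 + 522·t ≡ 40 (mod 47), i.e. 522·t ≡ 40 − 71 ≡ 16 (mod 47). Since 522^(−1) ≡ 19 (mod 47) (522 ≡ 5 (mod 47)), t ≡ 19·16 ≡ 22 (mod 47). So x ≡ 71 + 522·22 = 11555 (mod 24534).
Unique solution in [0, 24534): x = 11555.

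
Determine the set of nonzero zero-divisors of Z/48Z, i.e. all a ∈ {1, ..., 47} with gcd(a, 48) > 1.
nonzero zero-divisors of Z/48Z = {2, 3, 4, 6, 8, 9, 10, 12, 14, 15, 16, 18, 20, 21, 22, 24, 26, 27, 28, 30, 32, 33, 34, 36, 38, 39, 40, 42, 44, 45, 46}

An element a ∈ Z/48Z (with a ≠ 0) is a zero-divisor iff gcd(a, 48) > 1 (because a is a unit precisely when gcd(a, n) = 1, and in Z/nZ every nonzero, non-unit element is a zero-divisor). Scan a = 1, ..., 47 and keep those with gcd(a, 48) > 1:
  gcd(2, 48) = 2, gcd(3, 48) = 3, gcd(4, 48) = 4, gcd(6, 48) = 6, gcd(8, 48) = 8, gcd(9, 48) = 3, gcd(10, 48) = 2, gcd(12, 48) = 12, gcd(14, 48) = 2, gcd(15, 48) = 3, gcd(16, 48) = 16, gcd(18, 48) = 6, gcd(20, 48) = 4, gcd(21, 48) = 3, gcd(22, 48) = 2, gcd(24, 48) = 24, gcd(26, 48) = 2, gcd(27, 48) = 3, gcd(28, 48) = 4, gcd(30, 48) = 6, gcd(32, 48) = 16, gcd(33, 48) = 3, gcd(34, 48) = 2, gcd(36, 48) = 12, gcd(38, 48) = 2, gcd(39, 48) = 3, gcd(40, 48) = 8, gcd(42, 48) = 6, gcd(44, 48) = 4, gcd(45, 48) = 3, gcd(46, 48) = 2.
All other a ∈ {1, ..., 47} have gcd(a, 48) = 1 and are units. So the nonzero zero-divisors are exactly the 31 values of a appearing in this scan.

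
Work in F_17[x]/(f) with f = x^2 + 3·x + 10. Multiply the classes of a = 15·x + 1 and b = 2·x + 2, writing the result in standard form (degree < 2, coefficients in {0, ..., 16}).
a · b ≡ 10·x + 8 (mod f(x))

Multiply as integer polynomials: a · b = 30·x^2 + 32·x + 2. Reducing coefficients mod 17: a · b ≡ 13·x^2 + 15·x + 2. Now divide by f(x) = x^2 + 3·x + 10 in F_17[x], eliminating the leading term at each step:
  leading term 13·x^2: subtract (13)·f(x) = 13·x^2 + 5·x + 11, leaving 10·x + 8 (coefficients mod 17)
The degree is now < 2, so this is the remainder. Hence a · b ≡ 10·x + 8 in F_17[x]/(f).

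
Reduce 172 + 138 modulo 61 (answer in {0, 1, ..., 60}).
Reduce the summands first: 172 ≡ 50, 138 ≡ 16 (mod 61), so 172 + 138 ≡ 50 + 16 (mod 61). 50 + 16 = 66; 66 = 1·61 + 5, so (172 + 138) mod 61 = 5.

Final answer: 5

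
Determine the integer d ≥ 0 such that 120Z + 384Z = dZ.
(120, 384) = (24); d = 24

In the PID Z, (a, b) is generated by gcd(a, b). Compute gcd(384, 120) with the extended Euclidean algorithm, tracking rows (r, s, t) with s·384 + t·120 = r:
  row A: (384, 1, 0)   [1·384 + 0·120 = 384]
  row B: (120, 0, 1)   [0·384 + 1·120 = 120]
  384 = 3·120 + 24   → row C = row A − 3·row B = (24, 1, −3)   [check: 1·384 − 3·120 = 24]
  120 = 5·24 + 0   → remainder 0, stop. gcd = 24 (last nonzero row C).
So gcd(120, 384) = 24, with Bézout identity 1·384 − 3·120 = 24. Containment (⊇): the Bézout identity exhibits 24 as an element of (120, 384), giving (24) ⊆ (120, 384). Containment (⊆): since 24 | 120 and 24 | 384 (120 = 24·5, 384 = 24·16), every Z-linear combination of 120 and 384 is divisible by 24, so (120, 384) ⊆ (24). Therefore (120, 384) = (24), d = 24.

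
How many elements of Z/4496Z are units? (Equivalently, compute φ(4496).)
An element a ∈ Z/4496Z is a unit iff gcd(a, 4496) = 1, so the number of units is φ(4496). φ is multiplicative, with φ(p^e) = p^e − p^(e−1). Factorise 4496 = 2^4 · 281. Then
  φ(4496) = (2^4 − 2^3) · (281 − 1) = 8 · 280 = 2240.

Final answer: Z/4496Z has φ(4496) = 2240 units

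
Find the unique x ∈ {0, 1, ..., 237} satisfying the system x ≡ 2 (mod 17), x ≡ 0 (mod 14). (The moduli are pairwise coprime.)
The moduli 17, 14 are pairwise coprime, so by the CRT there is a unique solution mod 17·14 = 238.
Solve by successive substitution. Start with x ≡ 2 (mod 17).
  Combine with x ≡ 0 (mod 14): write x = 2 + 17·t and require 2 + 17·t ≡ 0 (mod 14), i.e. 17·t ≡ 0 − 2 ≡ 12 (mod 14). Since 17^(−1) ≡ 5 (mod 14) (17 ≡ 3 (mod 14)), t ≡ 5·12 ≡ 4 (mod 14). So x ≡ 2 + 17·4 = 70 (mod 238).
Unique solution in [0, 238): x = 70.

Final answer: x ≡ 70 (mod 238); the representative in [0, 238) is 70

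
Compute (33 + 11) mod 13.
Reduce the summands first: 33 ≡ 7 (mod 13), so 33 + 11 ≡ 7 + 11 (mod 13). 7 + 11 = 18; 18 = 1·13 + 5, so (33 + 11) mod 13 = 5.

Final answer: 5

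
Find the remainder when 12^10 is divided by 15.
9

Use repeated squaring. Binary(10) = 1010. Walk through the bits of the exponent 10 left-to-right: at each bit after the leading one, square the running value, then multiply by 12 if the bit is 1 (always reducing mod 15):
  bit 1 = 1 (leading): start with 12.
  bit 2 = 0: square 12^2 = 144 ≡ 9 (mod 15).
  bit 3 = 1: square 9^2 = 81 ≡ 6; bit is 1, so multiply 6·12 = 72 ≡ 12 (mod 15).
  bit 4 = 0: square 12^2 = 144 ≡ 9 (mod 15).
Final value: 12^10 ≡ 9 (mod 15).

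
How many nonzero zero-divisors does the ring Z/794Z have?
In Z/794Z each nonzero element is either a unit (gcd with 794 is 1) or a zero-divisor (gcd > 1). The number of units is φ(794): factorise 794 = 2 · 397, so φ(794) = (2 − 1) · (397 − 1) = 1 · 396 = 396. The nonzero elements number 794 − 1 = 793. Hence the nonzero zero-divisors number 793 − 396 = 397.

Final answer: Z/794Z has 397 nonzero zero-divisors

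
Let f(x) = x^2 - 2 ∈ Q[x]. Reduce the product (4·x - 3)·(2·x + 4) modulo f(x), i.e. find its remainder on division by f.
a · b ≡ 10·x + 4 (mod f(x))

First multiply in Q[x] without reducing: a · b = 8·x^2 + 10·x - 12. Now divide by f(x) = x^2 - 2, eliminating the leading term at each step:
  leading term 8·x^2: subtract (8)·f(x) = 8·x^2 - 16, leaving 10·x + 4
The degree is now < 2, so this is the remainder. Hence a · b ≡ 10·x + 4 in Q[x]/(f).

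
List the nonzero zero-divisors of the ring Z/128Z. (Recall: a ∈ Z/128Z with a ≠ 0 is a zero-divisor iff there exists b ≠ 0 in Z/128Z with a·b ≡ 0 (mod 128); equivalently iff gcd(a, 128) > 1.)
nonzero zero-divisors of Z/128Z = {2, 4, 6, 8, 10, 12, 14, 16, 18, 20, 22, 24, 26, 28, 30, 32, 34, 36, 38, 40, 42, 44, 46, 48, 50, 52, 54, 56, 58, 60, 62, 64, 66, 68, 70, 72, 74, 76, 78, 80, 82, 84, 86, 88, 90, 92, 94, 96, 98, 100, 102, 104, 106, 108, 110, 112, 114, 116, 118, 120, 122, 124, 126}

An element a ∈ Z/128Z (with a ≠ 0) is a zero-divisor iff gcd(a, 128) > 1 (because a is a unit precisely when gcd(a, n) = 1, and in Z/nZ every nonzero, non-unit element is a zero-divisor). Scan a = 1, ..., 127 and keep those with gcd(a, 128) > 1:
  gcd(2, 128) = 2, gcd(4, 128) = 4, gcd(6, 128) = 2, gcd(8, 128) = 8, gcd(10, 128) = 2, gcd(12, 128) = 4, gcd(14, 128) = 2, gcd(16, 128) = 16, gcd(18, 128) = 2, gcd(20, 128) = 4, gcd(22, 128) = 2, gcd(24, 128) = 8, gcd(26, 128) = 2, gcd(28, 128) = 4, gcd(30, 128) = 2, gcd(32, 128) = 32, gcd(34, 128) = 2, gcd(36, 128) = 4, gcd(38, 128) = 2, gcd(40, 128) = 8, gcd(42, 128) = 2, gcd(44, 128) = 4, gcd(46, 128) = 2, gcd(48, 128) = 16, gcd(50, 128) = 2, gcd(52, 128) = 4, gcd(54, 128) = 2, gcd(56, 128) = 8, gcd(58, 128) = 2, gcd(60, 128) = 4, gcd(62, 128) = 2, gcd(64, 128) = 64, gcd(66, 128) = 2, gcd(68, 128) = 4, gcd(70, 128) = 2, gcd(72, 128) = 8, gcd(74, 128) = 2, gcd(76, 128) = 4, gcd(78, 128) = 2, gcd(80, 128) = 16, gcd(82, 128) = 2, gcd(84, 128) = 4, gcd(86, 128) = 2, gcd(88, 128) = 8, gcd(90, 128) = 2, gcd(92, 128) = 4, gcd(94, 128) = 2, gcd(96, 128) = 32, gcd(98, 128) = 2, gcd(100, 128) = 4, gcd(102, 128) = 2, gcd(104, 128) = 8, gcd(106, 128) = 2, gcd(108, 128) = 4, gcd(110, 128) = 2, gcd(112, 128) = 16, gcd(114, 128) = 2, gcd(116, 128) = 4, gcd(118, 128) = 2, gcd(120, 128) = 8, gcd(122, 128) = 2, gcd(124, 128) = 4, gcd(126, 128) = 2.
All other a ∈ {1, ..., 127} have gcd(a, 128) = 1 and are units. So the nonzero zero-divisors are exactly the 63 values of a appearing in this scan.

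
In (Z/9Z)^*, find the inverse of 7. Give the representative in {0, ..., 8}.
Apply the extended Euclidean algorithm to (9, 7), tracking rows (r, s, t) with s·9 + t·7 = r. Each division r_prev = q·r_cur + r_new produces the new row as (previous row) − q·(current row):
  row A: (9, 1, 0)   [1·9 + 0·7 = 9]
  row B: (7, 0, 1)   [0·9 + 1·7 = 7]
  9 = 1·7 + 2   → row C = row A − 1·row B = (2, 1, −1)   [check: 1·9 − 1·7 = 2]
  7 = 3·2 + 1   → row D = row B − 3·row C = (1, −3, 4)   [check: −3·9 + 4·7 = 1]
  2 = 2·1 + 0   → remainder 0, stop. gcd = 1 (last nonzero row D).
The gcd is 1, so 7 is invertible mod 9. The last nonzero row gives −3·9 + 4·7 = 1, so t = 4. So 7^(−1) ≡ 4 (mod 9). Verify: 7 · 4 = 28 ≡ 1 (mod 9). ✓

Final answer: 7^(−1) ≡ 4 (mod 9)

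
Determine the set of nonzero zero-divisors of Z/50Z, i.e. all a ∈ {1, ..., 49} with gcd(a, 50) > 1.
An element a ∈ Z/50Z (with a ≠ 0) is a zero-divisor iff gcd(a, 50) > 1 (because a is a unit precisely when gcd(a, n) = 1, and in Z/nZ every nonzero, non-unit element is a zero-divisor). Scan a = 1, ..., 49 and keep those with gcd(a, 50) > 1:
  gcd(2, 50) = 2, gcd(4, 50) = 2, gcd(5, 50) = 5, gcd(6, 50) = 2, gcd(8, 50) = 2, gcd(10, 50) = 10, gcd(12, 50) = 2, gcd(14, 50) = 2, gcd(15, 50) = 5, gcd(16, 50) = 2, gcd(18, 50) = 2, gcd(20, 50) = 10, gcd(22, 50) = 2, gcd(24, 50) = 2, gcd(25, 50) = 25, gcd(26, 50) = 2, gcd(28, 50) = 2, gcd(30, 50) = 10, gcd(32, 50) = 2, gcd(34, 50) = 2, gcd(35, 50) = 5, gcd(36, 50) = 2, gcd(38, 50) = 2, gcd(40, 50) = 10, gcd(42, 50) = 2, gcd(44, 50) = 2, gcd(45, 50) = 5, gcd(46, 50) = 2, gcd(48, 50) = 2.
All other a ∈ {1, ..., 49} have gcd(a, 50) = 1 and are units. So the nonzero zero-divisors are exactly the 29 values of a appearing in this scan.

Final answer: nonzero zero-divisors of Z/50Z = {2, 4, 5, 6, 8, 10, 12, 14, 15, 16, 18, 20, 22, 24, 25, 26, 28, 30, 32, 34, 35, 36, 38, 40, 42, 44, 45, 46, 48}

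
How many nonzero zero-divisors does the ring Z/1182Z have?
In Z/1182Z each nonzero element is either a unit (gcd with 1182 is 1) or a zero-divisor (gcd > 1). The number of units is φ(1182): factorise 1182 = 2 · 3 · 197, so φ(1182) = (2 − 1) · (3 − 1) · (197 − 1) = 1 · 2 · 196 = 392. The nonzero elements number 1182 − 1 = 1181. Hence the nonzero zero-divisors number 1181 − 392 = 789.

Final answer: Z/1182Z has 789 nonzero zero-divisors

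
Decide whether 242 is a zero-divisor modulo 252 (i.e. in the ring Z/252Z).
gcd(242, 252) = 2 > 1, so 242 is not a unit in Z/252Z. In Z/nZ every nonzero non-unit is a zero-divisor: explicitly, take b = 252/gcd = 126 ≠ 0 (mod 252); then 242·126 = 30492 = 121·252, i.e. 242·126 ≡ 0 (mod 252). So 242 is a zero-divisor.

Final answer: YES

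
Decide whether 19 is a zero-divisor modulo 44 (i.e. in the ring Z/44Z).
gcd(19, 44) = 1, so 19 is a unit in Z/44Z (it has a multiplicative inverse). A unit cannot be a zero-divisor: if 19·b ≡ 0 then multiplying both sides by 19^(−1) gives b ≡ 0. So 19 is not a zero-divisor.

Final answer: NO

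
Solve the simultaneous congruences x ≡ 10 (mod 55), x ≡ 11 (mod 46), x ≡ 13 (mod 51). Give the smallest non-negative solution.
The moduli 55, 46, 51 are pairwise coprime, so by the CRT there is a unique solution mod 55·46·51 = 129030.
Solve by successive substitution. Start with x ≡ 10 (mod 55).
  Combine with x ≡ 11 (mod 46): write x = 10 + 55·t and require 10 + 55·t ≡ 11 (mod 46), i.e. 55·t ≡ 11 − 10 ≡ 1 (mod 46). Since 55^(−1) ≡ 41 (mod 46) (55 ≡ 9 (mod 46)), t ≡ 41·1 ≡ 41 (mod 46). So x ≡ 10 + 55·41 = 2265 (mod 2530).
  Combine with x ≡ 13 (mod 51): write x = 2265 + 2530·t and require 2265 + 2530·t ≡ 13 (mod 51), i.e. 2530·t ≡ 13 − 2265 ≡ 43 (mod 51). Since 2530^(−1) ≡ 28 (mod 51) (2530 ≡ 31 (mod 51)), t ≡ 28·43 ≡ 31 (mod 51). So x ≡ 2265 + 2530·31 = 80695 (mod 129030).
Unique solution in [0, 129030): x = 80695.

Final answer: x ≡ 80695 (mod 129030); the representative in [0, 129030) is 80695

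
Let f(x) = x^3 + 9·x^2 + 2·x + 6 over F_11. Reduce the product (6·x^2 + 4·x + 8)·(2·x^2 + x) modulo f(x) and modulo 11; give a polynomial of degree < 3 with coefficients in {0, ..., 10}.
Multiply as integer polynomials: a · b = 12·x^4 + 14·x^3 + 20·x^2 + 8·x. Reducing coefficients mod 11: a · b ≡ x^4 + 3·x^3 + 9·x^2 + 8·x. Now divide by f(x) = x^3 + 9·x^2 + 2·x + 6 in F_11[x], eliminating the leading term at each step:
  leading term x^4: subtract (x)·f(x) = x^4 + 9·x^3 + 2·x^2 + 6·x, leaving 5·x^3 + 7·x^2 + 2·x (coefficients mod 11)
  leading term 5·x^3: subtract (5)·f(x) = 5·x^3 + x^2 + 10·x + 8, leaving 6·x^2 + 3·x + 3 (coefficients mod 11)
The degree is now < 3, so this is the remainder. Hence a · b ≡ 6·x^2 + 3·x + 3 in F_11[x]/(f).

Final answer: a · b ≡ 6·x^2 + 3·x + 3 (mod f(x))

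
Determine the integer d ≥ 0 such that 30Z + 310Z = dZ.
In the PID Z, (a, b) is generated by gcd(a, b). Compute gcd(310, 30) with the extended Euclidean algorithm, tracking rows (r, s, t) with s·310 + t·30 = r:
  row A: (310, 1, 0)   [1·310 + 0·30 = 310]
  row B: (30, 0, 1)   [0·310 + 1·30 = 30]
  310 = 10·30 + 10   → row C = row A − 10·row B = (10, 1, −10)   [check: 1·310 − 10·30 = 10]
  30 = 3·10 + 0   → remainder 0, stop. gcd = 10 (last nonzero row C).
So gcd(30, 310) = 10, with Bézout identity 1·310 − 10·30 = 10. Containment (⊇): the Bézout identity exhibits 10 as an element of (30, 310), giving (10) ⊆ (30, 310). Containment (⊆): since 10 | 30 and 10 | 310 (30 = 10·3, 310 = 10·31), every Z-linear combination of 30 and 310 is divisible by 10, so (30, 310) ⊆ (10). Therefore (30, 310) = (10), d = 10.

Final answer: (30, 310) = (10); d = 10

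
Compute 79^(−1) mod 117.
79^(−1) ≡ 40 (mod 117)

Apply the extended Euclidean algorithm to (117, 79), tracking rows (r, s, t) with s·117 + t·79 = r. Each division r_prev = q·r_cur + r_new produces the new row as (previous row) − q·(current row):
  row A: (117, 1, 0)   [1·117 + 0·79 = 117]
  row B: (79, 0, 1)   [0·117 + 1·79 = 79]
  117 = 1·79 + 38   → row C = row A − 1·row B = (38, 1, −1)   [check: 1·117 − 1·79 = 38]
  79 = 2·38 + 3   → row D = row B − 2·row C = (3, −2, 3)   [check: −2·117 + 3·79 = 3]
  38 = 12·3 + 2   → row E = row C − 12·row D = (2, 25, −37)   [check: 25·117 − 37·79 = 2]
  3 = 1·2 + 1   → row F = row D − 1·row E = (1, −27, 40)   [check: −27·117 + 40·79 = 1]
  2 = 2·1 + 0   → remainder 0, stop. gcd = 1 (last nonzero row F).
The gcd is 1, so 79 is invertible mod 117. The last nonzero row gives −27·117 + 40·79 = 1, so t = 40. So 79^(−1) ≡ 40 (mod 117). Verify: 79 · 40 = 3160 ≡ 1 (mod 117). ✓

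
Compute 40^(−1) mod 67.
Apply the extended Euclidean algorithm to (67, 40), tracking rows (r, s, t) with s·67 + t·40 = r. Each division r_prev = q·r_cur + r_new produces the new row as (previous row) − q·(current row):
  row A: (67, 1, 0)   [1·67 + 0·40 = 67]
  row B: (40, 0, 1)   [0·67 + 1·40 = 40]
  67 = 1·40 + 27   → row C = row A − 1·row B = (27, 1, −1)   [check: 1·67 − 1·40 = 27]
  40 = 1·27 + 13   → row D = row B − 1·row C = (13, −1, 2)   [check: −1·67 + 2·40 = 13]
  27 = 2·13 + 1   → row E = row C − 2·row D = (1, 3, −5)   [check: 3·67 − 5·40 = 1]
  13 = 13·1 + 0   → remainder 0, stop. gcd = 1 (last nonzero row E).
The gcd is 1, so 40 is invertible mod 67. The last nonzero row gives 3·67 − 5·40 = 1, so t = −5. So 40^(−1) ≡ −5 ≡ 62 (mod 67). Verify: 40 · 62 = 2480 ≡ 1 (mod 67). ✓

Final answer: 40^(−1) ≡ 62 (mod 67)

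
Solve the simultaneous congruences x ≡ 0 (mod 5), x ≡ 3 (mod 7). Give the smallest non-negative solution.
The moduli 5, 7 are pairwise coprime, so by the CRT there is a unique solution mod 5·7 = 35.
Solve by successive substitution. Start with x ≡ 0 (mod 5).
  Combine with x ≡ 3 (mod 7): write x = 5·t and require 5·t ≡ 3 (mod 7). Since 5^(−1) ≡ 3 (mod 7), t ≡ 3·3 ≡ 2 (mod 7). So x ≡ 5·2 = 10 (mod 35).
Unique solution in [0, 35): x = 10.

Final answer: x ≡ 10 (mod 35); the representative in [0, 35) is 10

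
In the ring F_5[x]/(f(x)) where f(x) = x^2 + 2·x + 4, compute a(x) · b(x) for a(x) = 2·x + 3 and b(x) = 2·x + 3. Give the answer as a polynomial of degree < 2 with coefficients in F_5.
Multiply as integer polynomials: a · b = 4·x^2 + 12·x + 9. Reducing coefficients mod 5: a · b ≡ 4·x^2 + 2·x + 4. Now divide by f(x) = x^2 + 2·x + 4 in F_5[x], eliminating the leading term at each step:
  leading term 4·x^2: subtract (4)·f(x) = 4·x^2 + 3·x + 1, leaving 4·x + 3 (coefficients mod 5)
The degree is now < 2, so this is the remainder. Hence a · b ≡ 4·x + 3 in F_5[x]/(f).

Final answer: a · b ≡ 4·x + 3 (mod f(x))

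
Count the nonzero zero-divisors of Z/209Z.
In Z/209Z each nonzero element is either a unit (gcd with 209 is 1) or a zero-divisor (gcd > 1). The number of units is φ(209): factorise 209 = 11 · 19, so φ(209) = (11 − 1) · (19 − 1) = 10 · 18 = 180. The nonzero elements number 209 − 1 = 208. Hence the nonzero zero-divisors number 208 − 180 = 28.

Final answer: Z/209Z has 28 nonzero zero-divisors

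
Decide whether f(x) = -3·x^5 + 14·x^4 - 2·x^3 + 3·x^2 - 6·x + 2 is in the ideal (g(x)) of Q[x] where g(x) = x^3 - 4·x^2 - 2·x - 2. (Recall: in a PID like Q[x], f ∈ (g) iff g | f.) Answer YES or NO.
NO

In Q[x] the ideal (g) consists of all multiples of g, so f ∈ (g) iff g | f, i.e. iff the remainder of f on division by g is 0. Divide f by g (g is monic, so eliminate the leading term of the running remainder at each step):
  leading term -3·x^5: subtract (-3·x^2)·g(x) = -3·x^5 + 12·x^4 + 6·x^3 + 6·x^2, leaving 2·x^4 - 8·x^3 - 3·x^2 - 6·x + 2
  leading term 2·x^4: subtract (2·x)·g(x) = 2·x^4 - 8·x^3 - 4·x^2 - 4·x, leaving x^2 - 2·x + 2
The remainder r(x) = x^2 - 2·x + 2 ≠ 0 (and deg r < deg g), so g ∤ f, i.e. f ∉ (g).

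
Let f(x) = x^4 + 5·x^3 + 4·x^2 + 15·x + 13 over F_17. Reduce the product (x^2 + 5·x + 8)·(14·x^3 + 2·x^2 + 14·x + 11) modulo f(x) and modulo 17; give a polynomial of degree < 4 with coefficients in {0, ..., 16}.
a · b ≡ 2·x^3 + 15·x^2 + 6·x + 11 (mod f(x))

Multiply as integer polynomials: a · b = 14·x^5 + 72·x^4 + 136·x^3 + 97·x^2 + 167·x + 88. Reducing coefficients mod 17: a · b ≡ 14·x^5 + 4·x^4 + 12·x^2 + 14·x + 3. Now divide by f(x) = x^4 + 5·x^3 + 4·x^2 + 15·x + 13 in F_17[x], eliminating the leading term at each step:
  leading term 14·x^5: subtract (14·x)·f(x) = 14·x^5 + 2·x^4 + 5·x^3 + 6·x^2 + 12·x, leaving 2·x^4 + 12·x^3 + 6·x^2 + 2·x + 3 (coefficients mod 17)
  leading term 2·x^4: subtract (2)·f(x) = 2·x^4 + 10·x^3 + 8·x^2 + 13·x + 9, leaving 2·x^3 + 15·x^2 + 6·x + 11 (coefficients mod 17)
The degree is now < 4, so this is the remainder. Hence a · b ≡ 2·x^3 + 15·x^2 + 6·x + 11 in F_17[x]/(f).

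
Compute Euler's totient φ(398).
φ is multiplicative, with φ(p^e) = p^e − p^(e−1). Factorise 398 = 2 · 199. Then
  φ(398) = (2 − 1) · (199 − 1) = 1 · 198 = 198.

Final answer: φ(398) = 198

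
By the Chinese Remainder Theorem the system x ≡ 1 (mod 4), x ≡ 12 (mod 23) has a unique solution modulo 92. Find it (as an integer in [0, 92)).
The moduli 4, 23 are pairwise coprime, so by the CRT there is a unique solution mod 4·23 = 92.
Solve by successive substitution. Start with x ≡ 1 (mod 4).
  Combine with x ≡ 12 (mod 23): write x = 1 + 4·t and require 1 + 4·t ≡ 12 (mod 23), i.e. 4·t ≡ 12 − 1 ≡ 11 (mod 23). Since 4^(−1) ≡ 6 (mod 23), t ≡ 6·11 ≡ 20 (mod 23). So x ≡ 1 + 4·20 = 81 (mod 92).
Unique solution in [0, 92): x = 81.

Final answer: x ≡ 81 (mod 92); the representative in [0, 92) is 81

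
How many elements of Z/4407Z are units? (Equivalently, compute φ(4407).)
An element a ∈ Z/4407Z is a unit iff gcd(a, 4407) = 1, so the number of units is φ(4407). φ is multiplicative, with φ(p^e) = p^e − p^(e−1). Factorise 4407 = 3 · 13 · 113. Then
  φ(4407) = (3 − 1) · (13 − 1) · (113 − 1) = 2 · 12 · 112 = 2688.

Final answer: Z/4407Z has φ(4407) = 2688 units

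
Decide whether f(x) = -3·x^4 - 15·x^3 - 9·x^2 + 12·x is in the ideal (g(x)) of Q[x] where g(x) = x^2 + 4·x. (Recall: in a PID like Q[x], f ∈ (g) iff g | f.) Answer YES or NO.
In Q[x] the ideal (g) consists of all multiples of g, so f ∈ (g) iff g | f, i.e. iff the remainder of f on division by g is 0. Divide f by g (g is monic, so eliminate the leading term of the running remainder at each step):
  leading term -3·x^4: subtract (-3·x^2)·g(x) = -3·x^4 - 12·x^3, leaving -3·x^3 - 9·x^2 + 12·x
  leading term -3·x^3: subtract (-3·x)·g(x) = -3·x^3 - 12·x^2, leaving 3·x^2 + 12·x
  leading term 3·x^2: subtract (3)·g(x) = 3·x^2 + 12·x, leaving 0
The remainder is 0, so f(x) = g(x) · h(x) with h(x) = -3·x^2 - 3·x + 3. Hence g | f, i.e. f ∈ (g).

Final answer: YES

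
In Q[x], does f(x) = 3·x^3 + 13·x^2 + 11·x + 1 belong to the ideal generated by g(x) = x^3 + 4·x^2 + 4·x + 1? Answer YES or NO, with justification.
NO

In Q[x] the ideal (g) consists of all multiples of g, so f ∈ (g) iff g | f, i.e. iff the remainder of f on division by g is 0. Divide f by g (g is monic, so eliminate the leading term of the running remainder at each step):
  leading term 3·x^3: subtract (3)·g(x) = 3·x^3 + 12·x^2 + 12·x + 3, leaving x^2 - x - 2
The remainder r(x) = x^2 - x - 2 ≠ 0 (and deg r < deg g), so g ∤ f, i.e. f ∉ (g).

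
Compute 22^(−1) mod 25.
22^(−1) ≡ 8 (mod 25)

Apply the extended Euclidean algorithm to (25, 22), tracking rows (r, s, t) with s·25 + t·22 = r. Each division r_prev = q·r_cur + r_new produces the new row as (previous row) − q·(current row):
  row A: (25, 1, 0)   [1·25 + 0·22 = 25]
  row B: (22, 0, 1)   [0·25 + 1·22 = 22]
  25 = 1·22 + 3   → row C = row A − 1·row B = (3, 1, −1)   [check: 1·25 − 1·22 = 3]
  22 = 7·3 + 1   → row D = row B − 7·row C = (1, −7, 8)   [check: −7·25 + 8·22 = 1]
  3 = 3·1 + 0   → remainder 0, stop. gcd = 1 (last nonzero row D).
The gcd is 1, so 22 is invertible mod 25. The last nonzero row gives −7·25 + 8·22 = 1, so t = 8. So 22^(−1) ≡ 8 (mod 25). Verify: 22 · 8 = 176 ≡ 1 (mod 25). ✓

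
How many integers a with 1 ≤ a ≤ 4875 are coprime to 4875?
2400

The number of a ∈ {1, ..., 4875} with gcd(a, 4875) = 1 is by definition Euler's totient φ(4875). φ is multiplicative, with φ(p^e) = p^e − p^(e−1). Factorise 4875 = 3 · 5^3 · 13. Then
  φ(4875) = (3 − 1) · (5^3 − 5^2) · (13 − 1) = 2 · 100 · 12 = 2400.
So there are 2400 such integers.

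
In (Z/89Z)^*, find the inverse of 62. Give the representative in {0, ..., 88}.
62^(−1) ≡ 56 (mod 89)

Apply the extended Euclidean algorithm to (89, 62), tracking rows (r, s, t) with s·89 + t·62 = r. Each division r_prev = q·r_cur + r_new produces the new row as (previous row) − q·(current row):
  row A: (89, 1, 0)   [1·89 + 0·62 = 89]
  row B: (62, 0, 1)   [0·89 + 1·62 = 62]
  89 = 1·62 + 27   → row C = row A − 1·row B = (27, 1, −1)   [check: 1·89 − 1·62 = 27]
  62 = 2·27 + 8   → row D = row B − 2·row C = (8, −2, 3)   [check: −2·89 + 3·62 = 8]
  27 = 3·8 + 3   → row E = row C − 3·row D = (3, 7, −10)   [check: 7·89 − 10·62 = 3]
  8 = 2·3 + 2   → row F = row D − 2·row E = (2, −16, 23)   [check: −16·89 + 23·62 = 2]
  3 = 1·2 + 1   → row G = row E − 1·row F = (1, 23, −33)   [check: 23·89 − 33·62 = 1]
  2 = 2·1 + 0   → remainder 0, stop. gcd = 1 (last nonzero row G).
The gcd is 1, so 62 is invertible mod 89. The last nonzero row gives 23·89 − 33·62 = 1, so t = −33. So 62^(−1) ≡ −33 ≡ 56 (mod 89). Verify: 62 · 56 = 3472 ≡ 1 (mod 89). ✓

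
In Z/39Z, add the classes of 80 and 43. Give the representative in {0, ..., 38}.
Reduce the summands first: 80 ≡ 2, 43 ≡ 4 (mod 39), so 80 + 43 ≡ 2 + 4 (mod 39). 2 + 4 = 6; 6 = 0·39 + 6, so (80 + 43) mod 39 = 6.

Final answer: 6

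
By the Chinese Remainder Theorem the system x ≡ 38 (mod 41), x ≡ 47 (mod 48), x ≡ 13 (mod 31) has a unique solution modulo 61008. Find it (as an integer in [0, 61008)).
x ≡ 56495 (mod 61008); the representative in [0, 61008) is 56495

The moduli 41, 48, 31 are pairwise coprime, so by the CRT there is a unique solution mod 41·48·31 = 61008.
Solve by successive substitution. Start with x ≡ 38 (mod 41).
  Combine with x ≡ 47 (mod 48): write x = 38 + 41·t and require 38 + 41·t ≡ 47 (mod 48), i.e. 41·t ≡ 47 − 38 ≡ 9 (mod 48). Since 41^(−1) ≡ 41 (mod 48), t ≡ 41·9 ≡ 33 (mod 48). So x ≡ 38 + 41·33 = 1391 (mod 1968).
  Combine with x ≡ 13 (mod 31): write x = 1391 + 1968·t and require 1391 + 1968·t ≡ 13 (mod 31), i.e. 1968·t ≡ 13 − 1391 ≡ 17 (mod 31). Since 1968^(−1) ≡ 29 (mod 31) (1968 ≡ 15 (mod 31)), t ≡ 29·17 ≡ 28 (mod 31). So x ≡ 1391 + 1968·28 = 56495 (mod 61008).
Unique solution in [0, 61008): x = 56495.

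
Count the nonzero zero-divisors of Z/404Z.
In Z/404Z each nonzero element is either a unit (gcd with 404 is 1) or a zero-divisor (gcd > 1). The number of units is φ(404): factorise 404 = 2^2 · 101, so φ(404) = (2^2 − 2^1) · (101 − 1) = 2 · 100 = 200. The nonzero elements number 404 − 1 = 403. Hence the nonzero zero-divisors number 403 − 200 = 203.

Final answer: Z/404Z has 203 nonzero zero-divisors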